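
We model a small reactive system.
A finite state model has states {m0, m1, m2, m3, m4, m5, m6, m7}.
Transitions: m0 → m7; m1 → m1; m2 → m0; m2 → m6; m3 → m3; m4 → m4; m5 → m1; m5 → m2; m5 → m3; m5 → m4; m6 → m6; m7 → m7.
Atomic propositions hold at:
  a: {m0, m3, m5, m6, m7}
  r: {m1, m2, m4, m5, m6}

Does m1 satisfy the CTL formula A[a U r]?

A[a U r]: least fixpoint, start Z0 = Sat(r) = {m1, m2, m4, m5, m6}, add states in Sat(a) with every successor in Z. Already a fixed point.
Sat(A[a U r]) = {m1, m2, m4, m5, m6}
m1 ∈ Sat(A[a U r]) = {m1, m2, m4, m5, m6}, so the formula holds at m1.

Yes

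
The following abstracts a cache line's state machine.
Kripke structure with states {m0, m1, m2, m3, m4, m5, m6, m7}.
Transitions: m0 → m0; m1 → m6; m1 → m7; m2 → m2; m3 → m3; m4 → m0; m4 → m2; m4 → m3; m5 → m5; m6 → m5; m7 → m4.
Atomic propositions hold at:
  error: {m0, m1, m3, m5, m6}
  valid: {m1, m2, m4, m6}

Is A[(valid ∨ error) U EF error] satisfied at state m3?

Sat(valid ∨ error) = {m0, m1, m2, m3, m4, m5, m6}
EF error: least fixpoint, start Z0 = {m0, m1, m3, m5, m6}, add states with some successor in Z. Z1 = {m0, m1, m3, m4, m5, m6}; Z2 = {m0, m1, m3, m4, m5, m6, m7}; fixed.
Sat(EF error) = {m0, m1, m3, m4, m5, m6, m7}
A[(valid ∨ error) U EF error]: least fixpoint, start Z0 = Sat(EF error) = {m0, m1, m3, m4, m5, m6, m7}, add states in Sat(valid ∨ error) with every successor in Z. Already a fixed point.
Sat(A[(valid ∨ error) U EF error]) = {m0, m1, m3, m4, m5, m6, m7}
m3 ∈ Sat(A[(valid ∨ error) U EF error]) = {m0, m1, m3, m4, m5, m6, m7}, so the formula holds at m3.

Yes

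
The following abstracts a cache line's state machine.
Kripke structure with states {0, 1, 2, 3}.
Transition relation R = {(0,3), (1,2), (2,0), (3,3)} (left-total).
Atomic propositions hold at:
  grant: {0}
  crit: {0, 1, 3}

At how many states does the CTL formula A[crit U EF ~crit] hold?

2

Sat(~crit) = {2}
EF ~crit: least fixpoint, start Z0 = {2}, add states with some successor in Z. Z1 = {1, 2}; fixed.
Sat(EF ~crit) = {1, 2}
A[crit U EF ~crit]: least fixpoint, start Z0 = Sat(EF ~crit) = {1, 2}, add states in Sat(crit) with every successor in Z. Already a fixed point.
Sat(A[crit U EF ~crit]) = {1, 2}
|Sat(A[crit U EF ~crit])| = |{1, 2}| = 2.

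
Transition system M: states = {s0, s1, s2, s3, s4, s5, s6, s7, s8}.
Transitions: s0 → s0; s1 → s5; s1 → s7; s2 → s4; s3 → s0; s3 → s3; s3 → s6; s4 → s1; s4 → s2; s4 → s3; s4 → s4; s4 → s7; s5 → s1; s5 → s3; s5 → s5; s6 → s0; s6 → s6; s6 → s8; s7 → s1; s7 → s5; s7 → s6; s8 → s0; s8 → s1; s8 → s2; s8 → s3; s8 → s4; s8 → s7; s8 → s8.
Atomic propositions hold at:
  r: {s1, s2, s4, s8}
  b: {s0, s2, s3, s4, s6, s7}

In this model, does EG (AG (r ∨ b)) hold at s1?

No

Sat(r ∨ b) = {s0, s1, s2, s3, s4, s6, s7, s8}
AG (r ∨ b): greatest fixpoint, start Z0 = {s0, s1, s2, s3, s4, s6, s7, s8}, keep only states in Sat with every successor in Z. Z1 = {s0, s2, s3, s4, s6, s8}; Z2 = {s0, s2, s3, s6}; Z3 = {s0, s3}; Z4 = {s0}; fixed.
Sat(AG (r ∨ b)) = {s0}
EG (AG (r ∨ b)): greatest fixpoint, start Z0 = {s0}, keep only states in Sat with some successor in Z. Already a fixed point.
Sat(EG (AG (r ∨ b))) = {s0}
s1 ∉ Sat(EG (AG (r ∨ b))) = {s0}, so the formula does not hold at s1.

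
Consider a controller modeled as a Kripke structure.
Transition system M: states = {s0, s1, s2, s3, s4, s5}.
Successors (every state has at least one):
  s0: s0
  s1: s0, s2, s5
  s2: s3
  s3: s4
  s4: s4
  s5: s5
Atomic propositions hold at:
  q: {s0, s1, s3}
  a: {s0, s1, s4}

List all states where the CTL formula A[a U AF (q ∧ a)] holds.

{s0, s1}

Sat(q ∧ a) = {s0, s1}
AF (q ∧ a): least fixpoint, start Z0 = {s0, s1}, add states with every successor in Z. Already a fixed point.
Sat(AF (q ∧ a)) = {s0, s1}
A[a U AF (q ∧ a)]: least fixpoint, start Z0 = Sat(AF (q ∧ a)) = {s0, s1}, add states in Sat(a) with every successor in Z. Already a fixed point.
Sat(A[a U AF (q ∧ a)]) = {s0, s1}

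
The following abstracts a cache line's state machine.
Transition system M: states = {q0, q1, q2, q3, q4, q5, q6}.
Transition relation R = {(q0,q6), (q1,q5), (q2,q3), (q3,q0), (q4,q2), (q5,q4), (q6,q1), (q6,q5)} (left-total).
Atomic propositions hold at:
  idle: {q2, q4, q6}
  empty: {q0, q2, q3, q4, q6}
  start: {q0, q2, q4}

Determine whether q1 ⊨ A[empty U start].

A[empty U start]: least fixpoint, start Z0 = Sat(start) = {q0, q2, q4}, add states in Sat(empty) with every successor in Z. Z1 = {q0, q2, q3, q4}; fixed.
Sat(A[empty U start]) = {q0, q2, q3, q4}
q1 ∉ Sat(A[empty U start]) = {q0, q2, q3, q4}, so the formula does not hold at q1.

No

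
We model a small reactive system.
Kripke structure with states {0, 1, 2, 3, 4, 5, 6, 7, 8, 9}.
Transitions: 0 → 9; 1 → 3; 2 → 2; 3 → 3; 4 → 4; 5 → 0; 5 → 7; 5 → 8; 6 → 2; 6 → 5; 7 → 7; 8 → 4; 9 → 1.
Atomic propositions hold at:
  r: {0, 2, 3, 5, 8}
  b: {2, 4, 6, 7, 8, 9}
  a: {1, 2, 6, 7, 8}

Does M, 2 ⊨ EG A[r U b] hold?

A[r U b]: least fixpoint, start Z0 = Sat(b) = {2, 4, 6, 7, 8, 9}, add states in Sat(r) with every successor in Z. Z1 = {0, 2, 4, 6, 7, 8, 9}; Z2 = {0, 2, 4, 5, 6, 7, 8, 9}; fixed.
Sat(A[r U b]) = {0, 2, 4, 5, 6, 7, 8, 9}
EG A[r U b]: greatest fixpoint, start Z0 = {0, 2, 4, 5, 6, 7, 8, 9}, keep only states in Sat with some successor in Z. Z1 = {0, 2, 4, 5, 6, 7, 8}; Z2 = {2, 4, 5, 6, 7, 8}; fixed.
Sat(EG A[r U b]) = {2, 4, 5, 6, 7, 8}
2 ∈ Sat(EG A[r U b]) = {2, 4, 5, 6, 7, 8}, so the formula holds at 2.

Yes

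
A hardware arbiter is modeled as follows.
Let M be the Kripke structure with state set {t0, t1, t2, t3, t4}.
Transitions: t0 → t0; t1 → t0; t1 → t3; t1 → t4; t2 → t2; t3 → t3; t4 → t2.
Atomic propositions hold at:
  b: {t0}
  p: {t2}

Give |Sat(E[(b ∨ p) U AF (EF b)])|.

2

Sat(b ∨ p) = {t0, t2}
EF b: least fixpoint, start Z0 = {t0}, add states with some successor in Z. Z1 = {t0, t1}; fixed.
Sat(EF b) = {t0, t1}
AF (EF b): least fixpoint, start Z0 = {t0, t1}, add states with every successor in Z. Already a fixed point.
Sat(AF (EF b)) = {t0, t1}
E[(b ∨ p) U AF (EF b)]: least fixpoint, start Z0 = Sat(AF (EF b)) = {t0, t1}, add states in Sat(b ∨ p) with some successor in Z. Already a fixed point.
Sat(E[(b ∨ p) U AF (EF b)]) = {t0, t1}
|Sat(E[(b ∨ p) U AF (EF b)])| = |{t0, t1}| = 2.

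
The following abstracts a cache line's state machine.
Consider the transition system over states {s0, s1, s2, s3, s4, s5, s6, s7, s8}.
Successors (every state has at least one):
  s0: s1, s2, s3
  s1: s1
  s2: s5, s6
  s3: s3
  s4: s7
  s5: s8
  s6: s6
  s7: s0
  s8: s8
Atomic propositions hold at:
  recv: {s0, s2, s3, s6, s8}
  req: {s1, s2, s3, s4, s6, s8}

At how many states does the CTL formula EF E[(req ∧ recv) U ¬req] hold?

5

Sat(req ∧ recv) = {s2, s3, s6, s8}
Sat(¬req) = {s0, s5, s7}
E[(req ∧ recv) U ¬req]: least fixpoint, start Z0 = Sat(¬req) = {s0, s5, s7}, add states in Sat(req ∧ recv) with some successor in Z. Z1 = {s0, s2, s5, s7}; fixed.
Sat(E[(req ∧ recv) U ¬req]) = {s0, s2, s5, s7}
EF E[(req ∧ recv) U ¬req]: least fixpoint, start Z0 = {s0, s2, s5, s7}, add states with some successor in Z. Z1 = {s0, s2, s4, s5, s7}; fixed.
Sat(EF E[(req ∧ recv) U ¬req]) = {s0, s2, s4, s5, s7}
|Sat(EF E[(req ∧ recv) U ¬req])| = |{s0, s2, s4, s5, s7}| = 5.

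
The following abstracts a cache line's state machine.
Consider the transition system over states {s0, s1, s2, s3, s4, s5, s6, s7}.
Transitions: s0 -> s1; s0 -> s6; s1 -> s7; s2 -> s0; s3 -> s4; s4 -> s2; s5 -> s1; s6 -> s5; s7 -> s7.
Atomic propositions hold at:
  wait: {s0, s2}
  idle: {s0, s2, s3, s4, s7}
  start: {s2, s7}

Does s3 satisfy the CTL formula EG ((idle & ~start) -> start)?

Sat(~start) = {s0, s1, s3, s4, s5, s6}
Sat(idle & ~start) = {s0, s3, s4}
Sat((idle & ~start) -> start) = {s1, s2, s5, s6, s7}
EG ((idle & ~start) -> start): greatest fixpoint, start Z0 = {s1, s2, s5, s6, s7}, keep only states in Sat with some successor in Z. Z1 = {s1, s5, s6, s7}; fixed.
Sat(EG ((idle & ~start) -> start)) = {s1, s5, s6, s7}
s3 ∉ Sat(EG ((idle & ~start) -> start)) = {s1, s5, s6, s7}, so the formula does not hold at s3.

No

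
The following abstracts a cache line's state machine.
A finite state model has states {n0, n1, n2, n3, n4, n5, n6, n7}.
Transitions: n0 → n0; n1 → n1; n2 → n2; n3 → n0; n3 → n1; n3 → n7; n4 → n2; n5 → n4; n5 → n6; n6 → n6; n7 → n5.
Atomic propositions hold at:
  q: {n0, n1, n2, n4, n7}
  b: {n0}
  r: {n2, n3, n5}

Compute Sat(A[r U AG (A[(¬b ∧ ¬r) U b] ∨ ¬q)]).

Sat(¬b) = {n1, n2, n3, n4, n5, n6, n7}
Sat(¬r) = {n0, n1, n4, n6, n7}
Sat(¬b ∧ ¬r) = {n1, n4, n6, n7}
A[(¬b ∧ ¬r) U b]: least fixpoint, start Z0 = Sat(b) = {n0}, add states in Sat(¬b ∧ ¬r) with every successor in Z. Already a fixed point.
Sat(A[(¬b ∧ ¬r) U b]) = {n0}
Sat(¬q) = {n3, n5, n6}
Sat(A[(¬b ∧ ¬r) U b] ∨ ¬q) = {n0, n3, n5, n6}
AG (A[(¬b ∧ ¬r) U b] ∨ ¬q): greatest fixpoint, start Z0 = {n0, n3, n5, n6}, keep only states in Sat with every successor in Z. Z1 = {n0, n6}; fixed.
Sat(AG (A[(¬b ∧ ¬r) U b] ∨ ¬q)) = {n0, n6}
A[r U AG (A[(¬b ∧ ¬r) U b] ∨ ¬q)]: least fixpoint, start Z0 = Sat(AG (A[(¬b ∧ ¬r) U b] ∨ ¬q)) = {n0, n6}, add states in Sat(r) with every successor in Z. Already a fixed point.
Sat(A[r U AG (A[(¬b ∧ ¬r) U b] ∨ ¬q)]) = {n0, n6}

{n0, n6}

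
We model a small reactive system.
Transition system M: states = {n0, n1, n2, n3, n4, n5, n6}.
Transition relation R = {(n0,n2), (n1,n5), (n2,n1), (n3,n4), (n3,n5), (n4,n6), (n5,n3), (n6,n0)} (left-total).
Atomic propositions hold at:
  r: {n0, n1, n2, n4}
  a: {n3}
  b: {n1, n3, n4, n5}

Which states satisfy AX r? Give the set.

Sat(AX r) = {s : every successor in {n0, n1, n2, n4}} = {n0, n2, n6}

{n0, n2, n6}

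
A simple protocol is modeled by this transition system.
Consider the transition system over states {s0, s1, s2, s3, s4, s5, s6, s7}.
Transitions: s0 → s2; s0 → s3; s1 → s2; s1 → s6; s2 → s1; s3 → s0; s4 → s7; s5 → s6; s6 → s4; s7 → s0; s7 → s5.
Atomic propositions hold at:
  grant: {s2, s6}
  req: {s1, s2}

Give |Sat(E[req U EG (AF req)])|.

2

AF req: least fixpoint, start Z0 = {s1, s2}, add states with every successor in Z. Already a fixed point.
Sat(AF req) = {s1, s2}
EG (AF req): greatest fixpoint, start Z0 = {s1, s2}, keep only states in Sat with some successor in Z. Already a fixed point.
Sat(EG (AF req)) = {s1, s2}
E[req U EG (AF req)]: least fixpoint, start Z0 = Sat(EG (AF req)) = {s1, s2}, add states in Sat(req) with some successor in Z. Already a fixed point.
Sat(E[req U EG (AF req)]) = {s1, s2}
|Sat(E[req U EG (AF req)])| = |{s1, s2}| = 2.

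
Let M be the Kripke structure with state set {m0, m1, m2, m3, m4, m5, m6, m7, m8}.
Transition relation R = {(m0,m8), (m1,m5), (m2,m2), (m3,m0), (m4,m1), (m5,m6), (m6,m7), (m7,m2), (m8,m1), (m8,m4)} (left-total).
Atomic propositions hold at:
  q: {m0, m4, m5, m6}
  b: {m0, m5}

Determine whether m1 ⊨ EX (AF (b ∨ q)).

Sat(b ∨ q) = {m0, m4, m5, m6}
AF (b ∨ q): least fixpoint, start Z0 = {m0, m4, m5, m6}, add states with every successor in Z. Z1 = {m0, m1, m3, m4, m5, m6}; Z2 = {m0, m1, m3, m4, m5, m6, m8}; fixed.
Sat(AF (b ∨ q)) = {m0, m1, m3, m4, m5, m6, m8}
Sat(EX (AF (b ∨ q))) = {s : some successor in {m0, m1, m3, m4, m5, m6, m8}} = {m0, m1, m3, m4, m5, m8}
m1 ∈ Sat(EX (AF (b ∨ q))) = {m0, m1, m3, m4, m5, m8}, so the formula holds at m1.

Yes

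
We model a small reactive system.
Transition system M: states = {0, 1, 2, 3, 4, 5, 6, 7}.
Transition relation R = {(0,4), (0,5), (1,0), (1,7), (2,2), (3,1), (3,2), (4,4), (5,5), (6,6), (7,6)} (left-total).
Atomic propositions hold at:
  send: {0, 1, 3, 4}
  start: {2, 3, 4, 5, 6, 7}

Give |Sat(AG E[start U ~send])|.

Sat(~send) = {2, 5, 6, 7}
E[start U ~send]: least fixpoint, start Z0 = Sat(~send) = {2, 5, 6, 7}, add states in Sat(start) with some successor in Z. Z1 = {2, 3, 5, 6, 7}; fixed.
Sat(E[start U ~send]) = {2, 3, 5, 6, 7}
AG E[start U ~send]: greatest fixpoint, start Z0 = {2, 3, 5, 6, 7}, keep only states in Sat with every successor in Z. Z1 = {2, 5, 6, 7}; fixed.
Sat(AG E[start U ~send]) = {2, 5, 6, 7}
|Sat(AG E[start U ~send])| = |{2, 5, 6, 7}| = 4.

4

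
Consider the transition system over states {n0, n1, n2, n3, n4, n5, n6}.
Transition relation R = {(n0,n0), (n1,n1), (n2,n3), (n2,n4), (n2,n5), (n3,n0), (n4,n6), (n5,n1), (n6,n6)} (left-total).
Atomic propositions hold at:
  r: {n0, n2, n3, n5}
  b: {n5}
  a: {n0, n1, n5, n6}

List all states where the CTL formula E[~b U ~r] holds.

{n1, n2, n4, n6}

Sat(~b) = {n0, n1, n2, n3, n4, n6}
Sat(~r) = {n1, n4, n6}
E[~b U ~r]: least fixpoint, start Z0 = Sat(~r) = {n1, n4, n6}, add states in Sat(~b) with some successor in Z. Z1 = {n1, n2, n4, n6}; fixed.
Sat(E[~b U ~r]) = {n1, n2, n4, n6}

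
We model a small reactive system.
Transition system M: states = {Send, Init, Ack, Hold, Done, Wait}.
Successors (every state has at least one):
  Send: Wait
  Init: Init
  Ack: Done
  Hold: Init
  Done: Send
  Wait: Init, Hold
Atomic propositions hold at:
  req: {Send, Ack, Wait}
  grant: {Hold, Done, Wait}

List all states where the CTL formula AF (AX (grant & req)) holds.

Sat(grant & req) = {Wait}
Sat(AX (grant & req)) = {s : every successor in {Wait}} = {Send}
AF (AX (grant & req)): least fixpoint, start Z0 = {Send}, add states with every successor in Z. Z1 = {Send, Done}; Z2 = {Send, Ack, Done}; fixed.
Sat(AF (AX (grant & req))) = {Send, Ack, Done}

{Send, Ack, Done}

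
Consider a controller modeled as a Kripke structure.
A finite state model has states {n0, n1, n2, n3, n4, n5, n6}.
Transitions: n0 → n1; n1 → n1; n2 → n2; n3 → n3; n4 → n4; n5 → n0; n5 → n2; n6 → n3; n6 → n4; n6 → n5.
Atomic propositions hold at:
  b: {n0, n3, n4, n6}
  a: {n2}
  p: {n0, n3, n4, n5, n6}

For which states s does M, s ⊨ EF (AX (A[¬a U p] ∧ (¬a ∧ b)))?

{n3, n4, n6}

Sat(¬a) = {n0, n1, n3, n4, n5, n6}
A[¬a U p]: least fixpoint, start Z0 = Sat(p) = {n0, n3, n4, n5, n6}, add states in Sat(¬a) with every successor in Z. Already a fixed point.
Sat(A[¬a U p]) = {n0, n3, n4, n5, n6}
Sat(¬a ∧ b) = {n0, n3, n4, n6}
Sat(A[¬a U p] ∧ (¬a ∧ b)) = {n0, n3, n4, n6}
Sat(AX (A[¬a U p] ∧ (¬a ∧ b))) = {s : every successor in {n0, n3, n4, n6}} = {n3, n4}
EF (AX (A[¬a U p] ∧ (¬a ∧ b))): least fixpoint, start Z0 = {n3, n4}, add states with some successor in Z. Z1 = {n3, n4, n6}; fixed.
Sat(EF (AX (A[¬a U p] ∧ (¬a ∧ b)))) = {n3, n4, n6}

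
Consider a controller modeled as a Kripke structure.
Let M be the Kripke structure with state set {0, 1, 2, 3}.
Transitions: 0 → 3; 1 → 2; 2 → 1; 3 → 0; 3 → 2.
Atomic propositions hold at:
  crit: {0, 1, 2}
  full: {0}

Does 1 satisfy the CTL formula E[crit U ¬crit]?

No

Sat(¬crit) = {3}
E[crit U ¬crit]: least fixpoint, start Z0 = Sat(¬crit) = {3}, add states in Sat(crit) with some successor in Z. Z1 = {0, 3}; fixed.
Sat(E[crit U ¬crit]) = {0, 3}
1 ∉ Sat(E[crit U ¬crit]) = {0, 3}, so the formula does not hold at 1.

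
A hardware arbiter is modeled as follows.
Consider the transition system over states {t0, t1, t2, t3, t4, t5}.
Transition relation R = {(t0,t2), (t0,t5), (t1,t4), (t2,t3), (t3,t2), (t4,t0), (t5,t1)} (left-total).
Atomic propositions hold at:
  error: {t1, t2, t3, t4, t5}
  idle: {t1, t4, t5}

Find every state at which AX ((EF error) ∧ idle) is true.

{t1, t5}

EF error: least fixpoint, start Z0 = {t1, t2, t3, t4, t5}, add states with some successor in Z. Z1 = {t0, t1, t2, t3, t4, t5}; fixed.
Sat(EF error) = {t0, t1, t2, t3, t4, t5}
Sat((EF error) ∧ idle) = {t1, t4, t5}
Sat(AX ((EF error) ∧ idle)) = {s : every successor in {t1, t4, t5}} = {t1, t5}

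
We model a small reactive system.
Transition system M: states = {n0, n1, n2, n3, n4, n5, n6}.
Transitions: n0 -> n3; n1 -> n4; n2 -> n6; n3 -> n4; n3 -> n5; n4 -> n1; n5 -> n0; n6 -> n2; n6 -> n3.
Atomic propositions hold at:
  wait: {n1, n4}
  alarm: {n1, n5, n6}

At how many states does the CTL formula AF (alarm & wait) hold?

2

Sat(alarm & wait) = {n1}
AF (alarm & wait): least fixpoint, start Z0 = {n1}, add states with every successor in Z. Z1 = {n1, n4}; fixed.
Sat(AF (alarm & wait)) = {n1, n4}
|Sat(AF (alarm & wait))| = |{n1, n4}| = 2.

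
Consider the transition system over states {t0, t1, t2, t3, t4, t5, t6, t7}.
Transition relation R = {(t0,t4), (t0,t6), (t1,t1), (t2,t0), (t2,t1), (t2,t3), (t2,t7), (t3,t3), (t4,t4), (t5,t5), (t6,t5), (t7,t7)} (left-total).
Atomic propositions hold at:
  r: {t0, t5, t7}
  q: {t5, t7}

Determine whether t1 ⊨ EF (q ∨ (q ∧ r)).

Sat(q ∧ r) = {t5, t7}
Sat(q ∨ (q ∧ r)) = {t5, t7}
EF (q ∨ (q ∧ r)): least fixpoint, start Z0 = {t5, t7}, add states with some successor in Z. Z1 = {t2, t5, t6, t7}; Z2 = {t0, t2, t5, t6, t7}; fixed.
Sat(EF (q ∨ (q ∧ r))) = {t0, t2, t5, t6, t7}
t1 ∉ Sat(EF (q ∨ (q ∧ r))) = {t0, t2, t5, t6, t7}, so the formula does not hold at t1.

No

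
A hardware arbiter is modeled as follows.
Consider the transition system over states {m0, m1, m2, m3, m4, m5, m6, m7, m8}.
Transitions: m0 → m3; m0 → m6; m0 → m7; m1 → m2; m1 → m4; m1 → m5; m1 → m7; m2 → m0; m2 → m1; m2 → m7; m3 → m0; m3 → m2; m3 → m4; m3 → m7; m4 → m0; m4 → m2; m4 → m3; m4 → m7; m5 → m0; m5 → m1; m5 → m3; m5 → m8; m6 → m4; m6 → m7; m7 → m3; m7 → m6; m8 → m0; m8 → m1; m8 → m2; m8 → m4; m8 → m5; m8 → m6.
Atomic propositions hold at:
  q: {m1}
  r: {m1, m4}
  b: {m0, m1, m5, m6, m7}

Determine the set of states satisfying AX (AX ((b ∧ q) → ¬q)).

Sat(b ∧ q) = {m1}
Sat(¬q) = {m0, m2, m3, m4, m5, m6, m7, m8}
Sat((b ∧ q) → ¬q) = {m0, m2, m3, m4, m5, m6, m7, m8}
Sat(AX ((b ∧ q) → ¬q)) = {s : every successor in {m0, m2, m3, m4, m5, m6, m7, m8}} = {m0, m1, m3, m4, m6, m7}
Sat(AX (AX ((b ∧ q) → ¬q))) = {s : every successor in {m0, m1, m3, m4, m6, m7}} = {m0, m2, m6, m7}

{m0, m2, m6, m7}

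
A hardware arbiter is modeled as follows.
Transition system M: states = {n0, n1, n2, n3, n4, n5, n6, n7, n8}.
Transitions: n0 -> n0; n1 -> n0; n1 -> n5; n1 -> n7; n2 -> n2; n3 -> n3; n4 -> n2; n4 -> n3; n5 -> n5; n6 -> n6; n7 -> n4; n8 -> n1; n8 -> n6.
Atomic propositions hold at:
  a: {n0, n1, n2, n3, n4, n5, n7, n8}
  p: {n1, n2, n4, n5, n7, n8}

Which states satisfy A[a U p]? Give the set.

{n1, n2, n4, n5, n7, n8}

A[a U p]: least fixpoint, start Z0 = Sat(p) = {n1, n2, n4, n5, n7, n8}, add states in Sat(a) with every successor in Z. Already a fixed point.
Sat(A[a U p]) = {n1, n2, n4, n5, n7, n8}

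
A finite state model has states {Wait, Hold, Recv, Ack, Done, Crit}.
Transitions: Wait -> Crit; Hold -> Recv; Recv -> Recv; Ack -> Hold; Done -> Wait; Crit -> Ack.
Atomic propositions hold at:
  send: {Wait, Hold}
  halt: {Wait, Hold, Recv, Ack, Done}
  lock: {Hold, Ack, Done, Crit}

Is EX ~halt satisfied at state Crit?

No

Sat(~halt) = {Crit}
Sat(EX ~halt) = {s : some successor in {Crit}} = {Wait}
Crit ∉ Sat(EX ~halt) = {Wait}, so the formula does not hold at Crit.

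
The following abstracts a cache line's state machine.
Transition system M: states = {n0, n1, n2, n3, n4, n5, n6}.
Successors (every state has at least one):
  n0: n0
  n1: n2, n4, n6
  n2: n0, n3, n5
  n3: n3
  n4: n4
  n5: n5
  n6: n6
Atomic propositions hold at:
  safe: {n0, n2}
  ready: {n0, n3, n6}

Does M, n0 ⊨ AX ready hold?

Sat(AX ready) = {s : every successor in {n0, n3, n6}} = {n0, n3, n6}
n0 ∈ Sat(AX ready) = {n0, n3, n6}, so the formula holds at n0.

Yes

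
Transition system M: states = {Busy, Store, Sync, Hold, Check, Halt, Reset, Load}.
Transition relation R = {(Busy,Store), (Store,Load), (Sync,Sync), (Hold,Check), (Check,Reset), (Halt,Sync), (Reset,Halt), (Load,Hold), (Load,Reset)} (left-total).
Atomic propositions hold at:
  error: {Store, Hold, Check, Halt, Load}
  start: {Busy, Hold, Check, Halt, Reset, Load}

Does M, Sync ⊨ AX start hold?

No

Sat(AX start) = {s : every successor in {Busy, Hold, Check, Halt, Reset, Load}} = {Store, Hold, Check, Reset, Load}
Sync ∉ Sat(AX start) = {Store, Hold, Check, Reset, Load}, so the formula does not hold at Sync.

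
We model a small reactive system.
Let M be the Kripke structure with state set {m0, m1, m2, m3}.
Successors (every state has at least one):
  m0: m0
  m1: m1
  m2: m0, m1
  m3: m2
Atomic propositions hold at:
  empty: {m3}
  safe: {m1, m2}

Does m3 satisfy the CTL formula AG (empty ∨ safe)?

No

Sat(empty ∨ safe) = {m1, m2, m3}
AG (empty ∨ safe): greatest fixpoint, start Z0 = {m1, m2, m3}, keep only states in Sat with every successor in Z. Z1 = {m1, m3}; Z2 = {m1}; fixed.
Sat(AG (empty ∨ safe)) = {m1}
m3 ∉ Sat(AG (empty ∨ safe)) = {m1}, so the formula does not hold at m3.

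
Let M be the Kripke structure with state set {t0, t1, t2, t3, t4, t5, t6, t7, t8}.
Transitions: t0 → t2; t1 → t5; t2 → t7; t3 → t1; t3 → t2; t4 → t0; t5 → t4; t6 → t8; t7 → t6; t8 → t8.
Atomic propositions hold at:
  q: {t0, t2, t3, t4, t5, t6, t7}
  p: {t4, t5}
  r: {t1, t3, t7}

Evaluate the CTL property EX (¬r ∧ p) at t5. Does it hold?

Sat(¬r) = {t0, t2, t4, t5, t6, t8}
Sat(¬r ∧ p) = {t4, t5}
Sat(EX (¬r ∧ p)) = {s : some successor in {t4, t5}} = {t1, t5}
t5 ∈ Sat(EX (¬r ∧ p)) = {t1, t5}, so the formula holds at t5.

Yes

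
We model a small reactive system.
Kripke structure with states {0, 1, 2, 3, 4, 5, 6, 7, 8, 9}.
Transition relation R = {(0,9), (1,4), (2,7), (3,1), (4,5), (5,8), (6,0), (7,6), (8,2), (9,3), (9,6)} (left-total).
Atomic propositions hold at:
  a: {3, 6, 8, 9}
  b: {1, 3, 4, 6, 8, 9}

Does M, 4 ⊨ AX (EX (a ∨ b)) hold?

Sat(a ∨ b) = {1, 3, 4, 6, 8, 9}
Sat(EX (a ∨ b)) = {s : some successor in {1, 3, 4, 6, 8, 9}} = {0, 1, 3, 5, 7, 9}
Sat(AX (EX (a ∨ b))) = {s : every successor in {0, 1, 3, 5, 7, 9}} = {0, 2, 3, 4, 6}
4 ∈ Sat(AX (EX (a ∨ b))) = {0, 2, 3, 4, 6}, so the formula holds at 4.

Yes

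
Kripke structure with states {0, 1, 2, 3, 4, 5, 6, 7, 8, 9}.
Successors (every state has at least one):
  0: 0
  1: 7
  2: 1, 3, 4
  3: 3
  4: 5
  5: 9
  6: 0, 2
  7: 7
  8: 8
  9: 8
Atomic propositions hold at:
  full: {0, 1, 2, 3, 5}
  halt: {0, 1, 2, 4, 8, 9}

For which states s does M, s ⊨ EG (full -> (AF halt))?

AF halt: least fixpoint, start Z0 = {0, 1, 2, 4, 8, 9}, add states with every successor in Z. Z1 = {0, 1, 2, 4, 5, 6, 8, 9}; fixed.
Sat(AF halt) = {0, 1, 2, 4, 5, 6, 8, 9}
Sat(full -> (AF halt)) = {0, 1, 2, 4, 5, 6, 7, 8, 9}
EG (full -> (AF halt)): greatest fixpoint, start Z0 = {0, 1, 2, 4, 5, 6, 7, 8, 9}, keep only states in Sat with some successor in Z. Already a fixed point.
Sat(EG (full -> (AF halt))) = {0, 1, 2, 4, 5, 6, 7, 8, 9}

{0, 1, 2, 4, 5, 6, 7, 8, 9}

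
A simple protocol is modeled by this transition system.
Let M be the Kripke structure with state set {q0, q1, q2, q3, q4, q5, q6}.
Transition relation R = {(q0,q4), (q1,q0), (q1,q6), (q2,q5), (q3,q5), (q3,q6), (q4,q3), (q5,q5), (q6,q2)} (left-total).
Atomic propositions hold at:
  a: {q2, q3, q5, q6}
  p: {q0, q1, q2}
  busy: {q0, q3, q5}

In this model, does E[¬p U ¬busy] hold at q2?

Sat(¬p) = {q3, q4, q5, q6}
Sat(¬busy) = {q1, q2, q4, q6}
E[¬p U ¬busy]: least fixpoint, start Z0 = Sat(¬busy) = {q1, q2, q4, q6}, add states in Sat(¬p) with some successor in Z. Z1 = {q1, q2, q3, q4, q6}; fixed.
Sat(E[¬p U ¬busy]) = {q1, q2, q3, q4, q6}
q2 ∈ Sat(E[¬p U ¬busy]) = {q1, q2, q3, q4, q6}, so the formula holds at q2.

Yes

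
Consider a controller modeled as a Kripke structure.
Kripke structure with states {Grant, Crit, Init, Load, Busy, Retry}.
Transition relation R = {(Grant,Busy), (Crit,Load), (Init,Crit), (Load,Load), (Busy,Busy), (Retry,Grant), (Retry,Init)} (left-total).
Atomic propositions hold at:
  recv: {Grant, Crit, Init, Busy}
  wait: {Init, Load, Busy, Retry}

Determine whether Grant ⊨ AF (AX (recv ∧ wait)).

Sat(recv ∧ wait) = {Init, Busy}
Sat(AX (recv ∧ wait)) = {s : every successor in {Init, Busy}} = {Grant, Busy}
AF (AX (recv ∧ wait)): least fixpoint, start Z0 = {Grant, Busy}, add states with every successor in Z. Already a fixed point.
Sat(AF (AX (recv ∧ wait))) = {Grant, Busy}
Grant ∈ Sat(AF (AX (recv ∧ wait))) = {Grant, Busy}, so the formula holds at Grant.

Yes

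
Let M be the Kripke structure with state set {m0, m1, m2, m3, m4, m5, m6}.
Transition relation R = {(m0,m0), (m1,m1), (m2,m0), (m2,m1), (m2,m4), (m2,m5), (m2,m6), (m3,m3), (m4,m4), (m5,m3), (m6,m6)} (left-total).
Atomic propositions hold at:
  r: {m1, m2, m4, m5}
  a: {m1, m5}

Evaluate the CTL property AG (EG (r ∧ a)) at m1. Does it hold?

Sat(r ∧ a) = {m1, m5}
EG (r ∧ a): greatest fixpoint, start Z0 = {m1, m5}, keep only states in Sat with some successor in Z. Z1 = {m1}; fixed.
Sat(EG (r ∧ a)) = {m1}
AG (EG (r ∧ a)): greatest fixpoint, start Z0 = {m1}, keep only states in Sat with every successor in Z. Already a fixed point.
Sat(AG (EG (r ∧ a))) = {m1}
m1 ∈ Sat(AG (EG (r ∧ a))) = {m1}, so the formula holds at m1.

Yes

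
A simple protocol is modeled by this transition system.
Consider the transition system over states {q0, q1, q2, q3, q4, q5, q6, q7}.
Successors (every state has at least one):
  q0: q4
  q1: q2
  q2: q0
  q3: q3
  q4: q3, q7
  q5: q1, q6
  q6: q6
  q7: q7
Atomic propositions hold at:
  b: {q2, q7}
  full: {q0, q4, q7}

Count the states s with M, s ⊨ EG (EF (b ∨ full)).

6

Sat(b ∨ full) = {q0, q2, q4, q7}
EF (b ∨ full): least fixpoint, start Z0 = {q0, q2, q4, q7}, add states with some successor in Z. Z1 = {q0, q1, q2, q4, q7}; Z2 = {q0, q1, q2, q4, q5, q7}; fixed.
Sat(EF (b ∨ full)) = {q0, q1, q2, q4, q5, q7}
EG (EF (b ∨ full)): greatest fixpoint, start Z0 = {q0, q1, q2, q4, q5, q7}, keep only states in Sat with some successor in Z. Already a fixed point.
Sat(EG (EF (b ∨ full))) = {q0, q1, q2, q4, q5, q7}
|Sat(EG (EF (b ∨ full)))| = |{q0, q1, q2, q4, q5, q7}| = 6.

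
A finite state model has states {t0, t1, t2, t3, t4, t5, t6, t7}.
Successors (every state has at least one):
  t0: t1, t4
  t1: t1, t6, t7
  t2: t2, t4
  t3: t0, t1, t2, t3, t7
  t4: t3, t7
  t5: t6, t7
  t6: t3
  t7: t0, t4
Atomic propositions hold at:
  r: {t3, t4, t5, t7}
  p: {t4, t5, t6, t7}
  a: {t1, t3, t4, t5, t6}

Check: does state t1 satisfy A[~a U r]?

No

Sat(~a) = {t0, t2, t7}
A[~a U r]: least fixpoint, start Z0 = Sat(r) = {t3, t4, t5, t7}, add states in Sat(~a) with every successor in Z. Already a fixed point.
Sat(A[~a U r]) = {t3, t4, t5, t7}
t1 ∉ Sat(A[~a U r]) = {t3, t4, t5, t7}, so the formula does not hold at t1.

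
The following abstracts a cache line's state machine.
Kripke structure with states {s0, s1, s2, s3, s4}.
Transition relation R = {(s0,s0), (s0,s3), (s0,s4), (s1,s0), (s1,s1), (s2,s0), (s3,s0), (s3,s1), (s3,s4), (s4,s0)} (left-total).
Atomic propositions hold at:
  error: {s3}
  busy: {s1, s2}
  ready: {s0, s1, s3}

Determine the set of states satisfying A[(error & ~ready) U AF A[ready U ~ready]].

Sat(~ready) = {s2, s4}
Sat(error & ~ready) = ∅
A[ready U ~ready]: least fixpoint, start Z0 = Sat(~ready) = {s2, s4}, add states in Sat(ready) with every successor in Z. Already a fixed point.
Sat(A[ready U ~ready]) = {s2, s4}
AF A[ready U ~ready]: least fixpoint, start Z0 = {s2, s4}, add states with every successor in Z. Already a fixed point.
Sat(AF A[ready U ~ready]) = {s2, s4}
A[(error & ~ready) U AF A[ready U ~ready]]: least fixpoint, start Z0 = Sat(AF A[ready U ~ready]) = {s2, s4}, add states in Sat(error & ~ready) with every successor in Z. Already a fixed point.
Sat(A[(error & ~ready) U AF A[ready U ~ready]]) = {s2, s4}

{s2, s4}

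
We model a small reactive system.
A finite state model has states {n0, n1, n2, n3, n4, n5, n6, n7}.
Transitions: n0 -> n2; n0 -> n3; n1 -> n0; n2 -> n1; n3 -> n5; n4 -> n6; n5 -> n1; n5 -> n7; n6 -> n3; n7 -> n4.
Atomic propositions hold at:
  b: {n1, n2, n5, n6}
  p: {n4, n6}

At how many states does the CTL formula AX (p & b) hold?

1

Sat(p & b) = {n6}
Sat(AX (p & b)) = {s : every successor in {n6}} = {n4}
|Sat(AX (p & b))| = |{n4}| = 1.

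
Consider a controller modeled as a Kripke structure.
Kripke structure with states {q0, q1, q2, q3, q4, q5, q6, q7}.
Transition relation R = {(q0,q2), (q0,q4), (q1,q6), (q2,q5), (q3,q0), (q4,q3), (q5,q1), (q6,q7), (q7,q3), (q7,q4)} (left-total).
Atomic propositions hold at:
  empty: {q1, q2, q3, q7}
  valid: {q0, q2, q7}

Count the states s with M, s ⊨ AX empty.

3

Sat(AX empty) = {s : every successor in {q1, q2, q3, q7}} = {q4, q5, q6}
|Sat(AX empty)| = |{q4, q5, q6}| = 3.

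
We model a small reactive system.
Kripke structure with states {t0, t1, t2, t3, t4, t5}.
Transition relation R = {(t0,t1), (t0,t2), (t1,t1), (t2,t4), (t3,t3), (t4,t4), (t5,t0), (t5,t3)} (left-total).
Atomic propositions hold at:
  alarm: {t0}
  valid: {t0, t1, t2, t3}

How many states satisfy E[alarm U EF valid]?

5

EF valid: least fixpoint, start Z0 = {t0, t1, t2, t3}, add states with some successor in Z. Z1 = {t0, t1, t2, t3, t5}; fixed.
Sat(EF valid) = {t0, t1, t2, t3, t5}
E[alarm U EF valid]: least fixpoint, start Z0 = Sat(EF valid) = {t0, t1, t2, t3, t5}, add states in Sat(alarm) with some successor in Z. Already a fixed point.
Sat(E[alarm U EF valid]) = {t0, t1, t2, t3, t5}
|Sat(E[alarm U EF valid])| = |{t0, t1, t2, t3, t5}| = 5.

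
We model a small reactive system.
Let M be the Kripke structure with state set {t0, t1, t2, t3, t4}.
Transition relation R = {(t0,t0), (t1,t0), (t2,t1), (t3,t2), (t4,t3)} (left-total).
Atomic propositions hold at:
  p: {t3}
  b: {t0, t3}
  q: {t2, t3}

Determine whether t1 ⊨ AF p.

AF p: least fixpoint, start Z0 = {t3}, add states with every successor in Z. Z1 = {t3, t4}; fixed.
Sat(AF p) = {t3, t4}
t1 ∉ Sat(AF p) = {t3, t4}, so the formula does not hold at t1.

No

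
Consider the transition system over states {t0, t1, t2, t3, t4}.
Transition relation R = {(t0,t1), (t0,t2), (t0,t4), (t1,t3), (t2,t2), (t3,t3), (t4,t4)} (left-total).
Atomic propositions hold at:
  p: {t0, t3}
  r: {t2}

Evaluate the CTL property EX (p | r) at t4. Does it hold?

Sat(p | r) = {t0, t2, t3}
Sat(EX (p | r)) = {s : some successor in {t0, t2, t3}} = {t0, t1, t2, t3}
t4 ∉ Sat(EX (p | r)) = {t0, t1, t2, t3}, so the formula does not hold at t4.

No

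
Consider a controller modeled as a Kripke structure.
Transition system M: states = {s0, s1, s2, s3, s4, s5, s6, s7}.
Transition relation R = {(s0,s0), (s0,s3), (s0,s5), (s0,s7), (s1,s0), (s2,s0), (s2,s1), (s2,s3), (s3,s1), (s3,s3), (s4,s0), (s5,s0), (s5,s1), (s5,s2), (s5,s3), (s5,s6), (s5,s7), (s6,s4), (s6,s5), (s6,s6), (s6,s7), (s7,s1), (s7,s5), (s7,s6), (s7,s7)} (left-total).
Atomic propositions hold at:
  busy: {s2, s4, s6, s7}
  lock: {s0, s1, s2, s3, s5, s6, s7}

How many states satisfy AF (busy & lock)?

Sat(busy & lock) = {s2, s6, s7}
AF (busy & lock): least fixpoint, start Z0 = {s2, s6, s7}, add states with every successor in Z. Already a fixed point.
Sat(AF (busy & lock)) = {s2, s6, s7}
|Sat(AF (busy & lock))| = |{s2, s6, s7}| = 3.

3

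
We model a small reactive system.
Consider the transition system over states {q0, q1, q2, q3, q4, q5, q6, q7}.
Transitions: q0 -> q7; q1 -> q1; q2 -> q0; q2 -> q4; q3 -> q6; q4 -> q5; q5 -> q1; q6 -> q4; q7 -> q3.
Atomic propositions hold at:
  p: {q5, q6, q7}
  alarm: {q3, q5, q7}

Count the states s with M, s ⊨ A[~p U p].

7

Sat(~p) = {q0, q1, q2, q3, q4}
A[~p U p]: least fixpoint, start Z0 = Sat(p) = {q5, q6, q7}, add states in Sat(~p) with every successor in Z. Z1 = {q0, q3, q4, q5, q6, q7}; Z2 = {q0, q2, q3, q4, q5, q6, q7}; fixed.
Sat(A[~p U p]) = {q0, q2, q3, q4, q5, q6, q7}
|Sat(A[~p U p])| = |{q0, q2, q3, q4, q5, q6, q7}| = 7.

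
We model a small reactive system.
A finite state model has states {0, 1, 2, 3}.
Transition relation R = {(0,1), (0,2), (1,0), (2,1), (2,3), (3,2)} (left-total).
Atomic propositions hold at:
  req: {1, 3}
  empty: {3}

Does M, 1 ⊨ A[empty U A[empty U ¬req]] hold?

No

Sat(¬req) = {0, 2}
A[empty U ¬req]: least fixpoint, start Z0 = Sat(¬req) = {0, 2}, add states in Sat(empty) with every successor in Z. Z1 = {0, 2, 3}; fixed.
Sat(A[empty U ¬req]) = {0, 2, 3}
A[empty U A[empty U ¬req]]: least fixpoint, start Z0 = Sat(A[empty U ¬req]) = {0, 2, 3}, add states in Sat(empty) with every successor in Z. Already a fixed point.
Sat(A[empty U A[empty U ¬req]]) = {0, 2, 3}
1 ∉ Sat(A[empty U A[empty U ¬req]]) = {0, 2, 3}, so the formula does not hold at 1.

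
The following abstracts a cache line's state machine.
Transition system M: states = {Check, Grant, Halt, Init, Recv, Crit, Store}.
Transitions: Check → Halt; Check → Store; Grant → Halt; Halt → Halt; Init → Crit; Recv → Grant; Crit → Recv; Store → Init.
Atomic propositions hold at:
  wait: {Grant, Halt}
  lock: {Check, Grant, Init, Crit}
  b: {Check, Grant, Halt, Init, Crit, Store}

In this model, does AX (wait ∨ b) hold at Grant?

Sat(wait ∨ b) = {Check, Grant, Halt, Init, Crit, Store}
Sat(AX (wait ∨ b)) = {s : every successor in {Check, Grant, Halt, Init, Crit, Store}} = {Check, Grant, Halt, Init, Recv, Store}
Grant ∈ Sat(AX (wait ∨ b)) = {Check, Grant, Halt, Init, Recv, Store}, so the formula holds at Grant.

Yes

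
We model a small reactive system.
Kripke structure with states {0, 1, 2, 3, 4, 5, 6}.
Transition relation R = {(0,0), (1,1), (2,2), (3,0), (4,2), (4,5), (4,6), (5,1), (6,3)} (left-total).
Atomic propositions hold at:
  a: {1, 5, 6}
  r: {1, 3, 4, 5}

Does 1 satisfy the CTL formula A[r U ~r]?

Sat(~r) = {0, 2, 6}
A[r U ~r]: least fixpoint, start Z0 = Sat(~r) = {0, 2, 6}, add states in Sat(r) with every successor in Z. Z1 = {0, 2, 3, 6}; fixed.
Sat(A[r U ~r]) = {0, 2, 3, 6}
1 ∉ Sat(A[r U ~r]) = {0, 2, 3, 6}, so the formula does not hold at 1.

No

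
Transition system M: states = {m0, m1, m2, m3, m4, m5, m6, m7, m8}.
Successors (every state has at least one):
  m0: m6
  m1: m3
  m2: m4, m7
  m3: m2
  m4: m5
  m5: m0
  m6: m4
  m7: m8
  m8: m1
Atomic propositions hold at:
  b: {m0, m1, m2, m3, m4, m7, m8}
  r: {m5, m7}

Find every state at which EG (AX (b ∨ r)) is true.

Sat(b ∨ r) = {m0, m1, m2, m3, m4, m5, m7, m8}
Sat(AX (b ∨ r)) = {s : every successor in {m0, m1, m2, m3, m4, m5, m7, m8}} = {m1, m2, m3, m4, m5, m6, m7, m8}
EG (AX (b ∨ r)): greatest fixpoint, start Z0 = {m1, m2, m3, m4, m5, m6, m7, m8}, keep only states in Sat with some successor in Z. Z1 = {m1, m2, m3, m4, m6, m7, m8}; Z2 = {m1, m2, m3, m6, m7, m8}; Z3 = {m1, m2, m3, m7, m8}; fixed.
Sat(EG (AX (b ∨ r))) = {m1, m2, m3, m7, m8}

{m1, m2, m3, m7, m8}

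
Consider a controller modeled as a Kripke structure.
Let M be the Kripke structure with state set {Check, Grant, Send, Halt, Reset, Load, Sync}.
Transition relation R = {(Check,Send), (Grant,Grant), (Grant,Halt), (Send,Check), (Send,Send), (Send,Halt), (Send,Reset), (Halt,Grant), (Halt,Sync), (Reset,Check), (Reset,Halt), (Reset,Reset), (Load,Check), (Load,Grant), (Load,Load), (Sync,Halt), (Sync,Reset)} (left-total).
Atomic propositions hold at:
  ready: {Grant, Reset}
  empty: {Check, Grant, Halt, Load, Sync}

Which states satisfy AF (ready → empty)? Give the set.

{Check, Grant, Send, Halt, Load, Sync}

Sat(ready → empty) = {Check, Grant, Send, Halt, Load, Sync}
AF (ready → empty): least fixpoint, start Z0 = {Check, Grant, Send, Halt, Load, Sync}, add states with every successor in Z. Already a fixed point.
Sat(AF (ready → empty)) = {Check, Grant, Send, Halt, Load, Sync}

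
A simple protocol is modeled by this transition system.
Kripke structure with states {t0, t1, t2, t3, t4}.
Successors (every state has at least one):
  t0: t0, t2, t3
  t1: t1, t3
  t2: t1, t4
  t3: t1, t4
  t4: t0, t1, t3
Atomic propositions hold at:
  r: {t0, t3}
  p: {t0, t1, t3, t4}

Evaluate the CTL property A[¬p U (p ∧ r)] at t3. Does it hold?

Yes

Sat(¬p) = {t2}
Sat(p ∧ r) = {t0, t3}
A[¬p U (p ∧ r)]: least fixpoint, start Z0 = Sat((p ∧ r)) = {t0, t3}, add states in Sat(¬p) with every successor in Z. Already a fixed point.
Sat(A[¬p U (p ∧ r)]) = {t0, t3}
t3 ∈ Sat(A[¬p U (p ∧ r)]) = {t0, t3}, so the formula holds at t3.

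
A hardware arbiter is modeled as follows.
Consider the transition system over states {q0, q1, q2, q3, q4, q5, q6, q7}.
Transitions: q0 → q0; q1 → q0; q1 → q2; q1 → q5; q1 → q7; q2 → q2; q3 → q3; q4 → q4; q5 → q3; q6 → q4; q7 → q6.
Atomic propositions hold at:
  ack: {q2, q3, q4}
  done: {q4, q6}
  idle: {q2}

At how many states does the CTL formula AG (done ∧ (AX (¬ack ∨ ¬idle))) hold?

Sat(¬ack) = {q0, q1, q5, q6, q7}
Sat(¬idle) = {q0, q1, q3, q4, q5, q6, q7}
Sat(¬ack ∨ ¬idle) = {q0, q1, q3, q4, q5, q6, q7}
Sat(AX (¬ack ∨ ¬idle)) = {s : every successor in {q0, q1, q3, q4, q5, q6, q7}} = {q0, q3, q4, q5, q6, q7}
Sat(done ∧ (AX (¬ack ∨ ¬idle))) = {q4, q6}
AG (done ∧ (AX (¬ack ∨ ¬idle))): greatest fixpoint, start Z0 = {q4, q6}, keep only states in Sat with every successor in Z. Already a fixed point.
Sat(AG (done ∧ (AX (¬ack ∨ ¬idle)))) = {q4, q6}
|Sat(AG (done ∧ (AX (¬ack ∨ ¬idle))))| = |{q4, q6}| = 2.

2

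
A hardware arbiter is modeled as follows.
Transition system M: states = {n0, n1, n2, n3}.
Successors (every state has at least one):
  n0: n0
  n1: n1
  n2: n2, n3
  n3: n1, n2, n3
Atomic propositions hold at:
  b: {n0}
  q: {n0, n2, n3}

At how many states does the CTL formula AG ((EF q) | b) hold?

EF q: least fixpoint, start Z0 = {n0, n2, n3}, add states with some successor in Z. Already a fixed point.
Sat(EF q) = {n0, n2, n3}
Sat((EF q) | b) = {n0, n2, n3}
AG ((EF q) | b): greatest fixpoint, start Z0 = {n0, n2, n3}, keep only states in Sat with every successor in Z. Z1 = {n0, n2}; Z2 = {n0}; fixed.
Sat(AG ((EF q) | b)) = {n0}
|Sat(AG ((EF q) | b))| = |{n0}| = 1.

1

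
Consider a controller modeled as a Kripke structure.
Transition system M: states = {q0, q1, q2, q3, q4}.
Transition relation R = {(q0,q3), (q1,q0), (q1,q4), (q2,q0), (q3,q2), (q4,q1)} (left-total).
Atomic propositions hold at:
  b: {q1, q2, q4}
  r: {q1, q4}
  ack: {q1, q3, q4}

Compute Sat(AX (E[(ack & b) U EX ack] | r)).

Sat(ack & b) = {q1, q4}
Sat(EX ack) = {s : some successor in {q1, q3, q4}} = {q0, q1, q4}
E[(ack & b) U EX ack]: least fixpoint, start Z0 = Sat(EX ack) = {q0, q1, q4}, add states in Sat(ack & b) with some successor in Z. Already a fixed point.
Sat(E[(ack & b) U EX ack]) = {q0, q1, q4}
Sat(E[(ack & b) U EX ack] | r) = {q0, q1, q4}
Sat(AX (E[(ack & b) U EX ack] | r)) = {s : every successor in {q0, q1, q4}} = {q1, q2, q4}

{q1, q2, q4}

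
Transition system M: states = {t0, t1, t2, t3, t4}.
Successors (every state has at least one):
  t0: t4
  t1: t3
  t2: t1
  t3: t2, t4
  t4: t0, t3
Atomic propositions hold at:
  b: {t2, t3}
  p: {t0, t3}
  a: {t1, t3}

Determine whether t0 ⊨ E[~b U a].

Yes

Sat(~b) = {t0, t1, t4}
E[~b U a]: least fixpoint, start Z0 = Sat(a) = {t1, t3}, add states in Sat(~b) with some successor in Z. Z1 = {t1, t3, t4}; Z2 = {t0, t1, t3, t4}; fixed.
Sat(E[~b U a]) = {t0, t1, t3, t4}
t0 ∈ Sat(E[~b U a]) = {t0, t1, t3, t4}, so the formula holds at t0.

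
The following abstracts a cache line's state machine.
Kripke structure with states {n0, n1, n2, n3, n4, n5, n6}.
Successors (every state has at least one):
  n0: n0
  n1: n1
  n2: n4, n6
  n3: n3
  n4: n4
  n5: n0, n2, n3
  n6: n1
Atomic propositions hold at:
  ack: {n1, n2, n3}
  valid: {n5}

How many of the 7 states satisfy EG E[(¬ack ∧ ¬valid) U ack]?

Sat(¬ack) = {n0, n4, n5, n6}
Sat(¬valid) = {n0, n1, n2, n3, n4, n6}
Sat(¬ack ∧ ¬valid) = {n0, n4, n6}
E[(¬ack ∧ ¬valid) U ack]: least fixpoint, start Z0 = Sat(ack) = {n1, n2, n3}, add states in Sat(¬ack ∧ ¬valid) with some successor in Z. Z1 = {n1, n2, n3, n6}; fixed.
Sat(E[(¬ack ∧ ¬valid) U ack]) = {n1, n2, n3, n6}
EG E[(¬ack ∧ ¬valid) U ack]: greatest fixpoint, start Z0 = {n1, n2, n3, n6}, keep only states in Sat with some successor in Z. Already a fixed point.
Sat(EG E[(¬ack ∧ ¬valid) U ack]) = {n1, n2, n3, n6}
|Sat(EG E[(¬ack ∧ ¬valid) U ack])| = |{n1, n2, n3, n6}| = 4.

4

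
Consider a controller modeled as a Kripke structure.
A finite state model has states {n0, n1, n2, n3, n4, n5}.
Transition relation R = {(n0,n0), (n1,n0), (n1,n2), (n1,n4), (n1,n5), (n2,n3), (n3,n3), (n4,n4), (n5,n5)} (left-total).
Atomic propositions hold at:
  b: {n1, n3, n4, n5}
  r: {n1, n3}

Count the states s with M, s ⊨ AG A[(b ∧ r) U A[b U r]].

1

Sat(b ∧ r) = {n1, n3}
A[b U r]: least fixpoint, start Z0 = Sat(r) = {n1, n3}, add states in Sat(b) with every successor in Z. Already a fixed point.
Sat(A[b U r]) = {n1, n3}
A[(b ∧ r) U A[b U r]]: least fixpoint, start Z0 = Sat(A[b U r]) = {n1, n3}, add states in Sat(b ∧ r) with every successor in Z. Already a fixed point.
Sat(A[(b ∧ r) U A[b U r]]) = {n1, n3}
AG A[(b ∧ r) U A[b U r]]: greatest fixpoint, start Z0 = {n1, n3}, keep only states in Sat with every successor in Z. Z1 = {n3}; fixed.
Sat(AG A[(b ∧ r) U A[b U r]]) = {n3}
|Sat(AG A[(b ∧ r) U A[b U r]])| = |{n3}| = 1.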